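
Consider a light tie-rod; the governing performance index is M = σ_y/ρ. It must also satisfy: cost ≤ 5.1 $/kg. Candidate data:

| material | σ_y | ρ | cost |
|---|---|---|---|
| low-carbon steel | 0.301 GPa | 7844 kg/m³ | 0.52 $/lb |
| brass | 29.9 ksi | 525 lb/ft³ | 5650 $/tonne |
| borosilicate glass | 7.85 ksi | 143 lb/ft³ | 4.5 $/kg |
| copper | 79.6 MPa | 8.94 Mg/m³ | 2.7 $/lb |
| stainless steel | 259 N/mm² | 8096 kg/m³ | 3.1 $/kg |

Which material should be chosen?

low-carbon steel

Screen on constraints: cost ≤ 5.1 $/kg. Survivors: low-carbon steel, borosilicate glass, stainless steel.
Putting every candidate on a common basis:
  low-carbon steel: σ_y = 301.0 MPa, ρ = 7844 kg/m³
  borosilicate glass: σ_y = 54.12 MPa, ρ = 2291 kg/m³
  stainless steel: σ_y = 259.0 MPa, ρ = 8096 kg/m³
  low-carbon steel: M = 38.4 kN·m/kg
  stainless steel: M = 32.0 kN·m/kg
  borosilicate glass: M = 23.6 kN·m/kg
Low-carbon steel has the largest M.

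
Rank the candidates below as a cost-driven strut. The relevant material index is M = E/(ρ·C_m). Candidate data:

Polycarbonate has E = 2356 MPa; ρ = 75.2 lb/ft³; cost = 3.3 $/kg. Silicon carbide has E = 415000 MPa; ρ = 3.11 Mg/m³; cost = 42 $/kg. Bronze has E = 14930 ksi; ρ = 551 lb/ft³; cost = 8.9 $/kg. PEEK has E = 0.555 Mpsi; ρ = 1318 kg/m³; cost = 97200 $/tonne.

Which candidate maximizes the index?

silicon carbide

After converting to SI:
  polycarbonate: E = 2.356 GPa, ρ = 1205 kg/m³, cost = 3.300 $/kg
  silicon carbide: E = 415.0 GPa, ρ = 3110 kg/m³, cost = 42.00 $/kg
  bronze: E = 102.9 GPa, ρ = 8826 kg/m³, cost = 8.900 $/kg
  PEEK: E = 3.827 GPa, ρ = 1318 kg/m³, cost = 97.20 $/kg
  silicon carbide: M = 3.18 MN·m per $
  bronze: M = 1.31 MN·m per $
  polycarbonate: M = 0.593 MN·m per $
  PEEK: M = 0.0299 MN·m per $
Highest index: silicon carbide.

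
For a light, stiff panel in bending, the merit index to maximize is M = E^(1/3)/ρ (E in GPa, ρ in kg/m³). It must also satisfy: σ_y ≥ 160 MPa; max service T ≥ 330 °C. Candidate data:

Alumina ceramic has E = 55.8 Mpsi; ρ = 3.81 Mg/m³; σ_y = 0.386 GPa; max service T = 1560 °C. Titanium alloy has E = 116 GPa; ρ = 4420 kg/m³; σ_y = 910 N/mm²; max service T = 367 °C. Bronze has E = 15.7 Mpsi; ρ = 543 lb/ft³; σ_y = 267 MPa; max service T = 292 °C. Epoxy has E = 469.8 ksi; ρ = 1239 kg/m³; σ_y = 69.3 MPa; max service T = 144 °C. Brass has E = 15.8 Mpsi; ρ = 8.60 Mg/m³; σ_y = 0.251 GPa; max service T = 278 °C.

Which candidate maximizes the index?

alumina ceramic

Screen on constraints: σ_y ≥ 160 MPa; max service T ≥ 330 °C. Survivors: alumina ceramic, titanium alloy.
Convert each candidate to consistent units, then evaluate M:
  alumina ceramic: E = 384.7 GPa, ρ = 3810 kg/m³
  titanium alloy: E = 116.0 GPa, ρ = 4420 kg/m³
  alumina ceramic: M = 1.91×10⁻³
  titanium alloy: M = 1.10×10⁻³
Alumina ceramic has the largest M.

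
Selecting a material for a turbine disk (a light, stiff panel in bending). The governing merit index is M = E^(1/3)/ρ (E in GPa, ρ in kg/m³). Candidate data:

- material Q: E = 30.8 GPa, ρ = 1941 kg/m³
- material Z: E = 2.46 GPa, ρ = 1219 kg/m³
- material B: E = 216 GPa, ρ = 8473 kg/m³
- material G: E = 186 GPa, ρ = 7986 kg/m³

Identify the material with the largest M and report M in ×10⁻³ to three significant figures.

material Q, M = 1.61×10⁻³

Computing M directly (units already consistent):
  material Q: M = 1.61×10⁻³
  material Z: M = 1.11×10⁻³
  material G: M = 0.715×10⁻³
  material B: M = 0.708×10⁻³
Material Q ranks first.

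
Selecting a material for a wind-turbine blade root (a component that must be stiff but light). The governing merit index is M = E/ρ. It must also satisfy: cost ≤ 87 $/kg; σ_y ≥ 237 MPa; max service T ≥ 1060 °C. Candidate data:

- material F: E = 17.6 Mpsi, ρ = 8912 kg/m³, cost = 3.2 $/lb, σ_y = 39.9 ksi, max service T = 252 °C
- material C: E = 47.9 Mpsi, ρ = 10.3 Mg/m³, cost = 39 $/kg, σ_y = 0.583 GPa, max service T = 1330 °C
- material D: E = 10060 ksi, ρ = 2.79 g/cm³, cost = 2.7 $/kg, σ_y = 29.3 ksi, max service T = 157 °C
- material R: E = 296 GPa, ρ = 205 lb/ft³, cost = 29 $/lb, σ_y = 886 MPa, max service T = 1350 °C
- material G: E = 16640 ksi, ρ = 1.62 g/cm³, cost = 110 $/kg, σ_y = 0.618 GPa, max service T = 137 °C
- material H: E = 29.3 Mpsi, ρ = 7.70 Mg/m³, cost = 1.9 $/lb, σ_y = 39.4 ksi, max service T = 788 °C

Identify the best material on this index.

Screen on constraints: cost ≤ 87 $/kg; σ_y ≥ 237 MPa; max service T ≥ 1060 °C. Survivors: material C, material R.
After converting to SI:
  material C: E = 330.3 GPa, ρ = 10300 kg/m³
  material R: E = 296.0 GPa, ρ = 3284 kg/m³
  material R: M = 90.1 MN·m/kg
  material C: M = 32.1 MN·m/kg
Material R has the largest M.

material R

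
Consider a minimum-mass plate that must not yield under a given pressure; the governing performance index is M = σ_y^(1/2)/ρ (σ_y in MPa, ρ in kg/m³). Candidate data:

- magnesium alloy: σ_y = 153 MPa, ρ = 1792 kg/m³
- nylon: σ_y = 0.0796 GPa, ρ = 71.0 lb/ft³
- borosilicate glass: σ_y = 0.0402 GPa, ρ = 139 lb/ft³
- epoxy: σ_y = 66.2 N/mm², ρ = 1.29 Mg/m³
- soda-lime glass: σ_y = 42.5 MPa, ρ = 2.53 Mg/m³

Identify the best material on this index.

nylon

Putting every candidate on a common basis:
  magnesium alloy: σ_y = 153.0 MPa, ρ = 1792 kg/m³
  nylon: σ_y = 79.60 MPa, ρ = 1137 kg/m³
  borosilicate glass: σ_y = 40.20 MPa, ρ = 2227 kg/m³
  epoxy: σ_y = 66.20 MPa, ρ = 1290 kg/m³
  soda-lime glass: σ_y = 42.50 MPa, ρ = 2530 kg/m³
  nylon: M = 7.84×10⁻³
  magnesium alloy: M = 6.90×10⁻³
  epoxy: M = 6.31×10⁻³
  borosilicate glass: M = 2.85×10⁻³
  soda-lime glass: M = 2.58×10⁻³
The maximum is for nylon.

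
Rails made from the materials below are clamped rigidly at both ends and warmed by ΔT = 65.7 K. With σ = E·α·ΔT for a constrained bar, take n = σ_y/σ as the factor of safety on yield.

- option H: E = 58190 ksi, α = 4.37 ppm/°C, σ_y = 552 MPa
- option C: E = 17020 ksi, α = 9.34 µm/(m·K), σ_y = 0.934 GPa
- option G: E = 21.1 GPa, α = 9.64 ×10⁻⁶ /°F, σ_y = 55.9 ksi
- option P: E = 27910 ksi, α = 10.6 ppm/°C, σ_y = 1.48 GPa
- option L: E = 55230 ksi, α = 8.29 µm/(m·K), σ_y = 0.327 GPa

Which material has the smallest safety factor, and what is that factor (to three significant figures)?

option L, n = 1.58

In consistent units (E in GPa, α in ×10⁻⁶/K, σ_y in MPa):
  option H: E = 401.2, α = 4.37, σ_y = 552.0 → σ = 115 MPa, n = 4.79
  option C: E = 117.3, α = 9.34, σ_y = 934.0 → σ = 72.0 MPa, n = 13.0
  option G: E = 21.10, α = 17.4, σ_y = 385.4 → σ = 24.1 MPa, n = 16.0
  option P: E = 192.4, α = 10.6, σ_y = 1480 → σ = 134 MPa, n = 11.0
  option L: E = 380.8, α = 8.29, σ_y = 327.0 → σ = 207 MPa, n = 1.58
The minimum is option L at n = 1.58.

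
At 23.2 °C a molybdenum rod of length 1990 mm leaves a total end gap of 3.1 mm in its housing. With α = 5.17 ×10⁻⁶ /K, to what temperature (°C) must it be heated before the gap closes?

325 °C

α·L₀·ΔT = 3.1 mm ⇒ ΔT = 3.1 / (5.17×10⁻⁶ × 1990.0) = 301.3 K.
T = 23.2 + 301.3 = 324.5 °C.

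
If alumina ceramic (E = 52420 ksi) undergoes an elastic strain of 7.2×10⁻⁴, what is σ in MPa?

260 MPa

E = 52420 ksi = 361.4 GPa.
σ = E·ε = 361400 MPa × 7.2×10⁻⁴ = 260 MPa.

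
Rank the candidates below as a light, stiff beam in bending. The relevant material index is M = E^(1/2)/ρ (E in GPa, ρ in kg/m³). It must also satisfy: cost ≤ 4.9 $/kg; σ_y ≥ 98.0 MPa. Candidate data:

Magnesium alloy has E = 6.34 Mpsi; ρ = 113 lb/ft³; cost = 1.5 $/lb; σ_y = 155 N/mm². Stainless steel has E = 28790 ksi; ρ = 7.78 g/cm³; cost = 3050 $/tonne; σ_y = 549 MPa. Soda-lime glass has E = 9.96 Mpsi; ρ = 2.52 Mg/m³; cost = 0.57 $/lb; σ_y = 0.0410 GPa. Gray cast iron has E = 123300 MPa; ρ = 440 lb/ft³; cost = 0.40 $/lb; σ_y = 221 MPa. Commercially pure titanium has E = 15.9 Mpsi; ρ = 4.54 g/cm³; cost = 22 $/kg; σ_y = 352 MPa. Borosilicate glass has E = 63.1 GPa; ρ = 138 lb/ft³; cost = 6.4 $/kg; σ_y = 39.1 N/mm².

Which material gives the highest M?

Screen on constraints: cost ≤ 4.9 $/kg; σ_y ≥ 98.0 MPa. Survivors: magnesium alloy, stainless steel, gray cast iron.
In SI units:
  magnesium alloy: E = 43.71 GPa, ρ = 1810 kg/m³
  stainless steel: E = 198.5 GPa, ρ = 7780 kg/m³
  gray cast iron: E = 123.3 GPa, ρ = 7048 kg/m³
  magnesium alloy: M = 3.65×10⁻³
  stainless steel: M = 1.81×10⁻³
  gray cast iron: M = 1.58×10⁻³
Magnesium alloy has the largest M.

magnesium alloy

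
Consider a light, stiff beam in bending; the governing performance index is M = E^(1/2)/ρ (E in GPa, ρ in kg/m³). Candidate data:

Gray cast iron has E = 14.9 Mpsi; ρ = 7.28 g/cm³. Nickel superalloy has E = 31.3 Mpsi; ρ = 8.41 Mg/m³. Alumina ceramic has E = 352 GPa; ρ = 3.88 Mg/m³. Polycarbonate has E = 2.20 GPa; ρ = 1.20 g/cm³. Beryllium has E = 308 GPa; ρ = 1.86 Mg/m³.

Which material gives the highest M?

After converting to SI:
  gray cast iron: E = 102.7 GPa, ρ = 7280 kg/m³
  nickel superalloy: E = 215.8 GPa, ρ = 8410 kg/m³
  alumina ceramic: E = 352.0 GPa, ρ = 3880 kg/m³
  polycarbonate: E = 2.200 GPa, ρ = 1200 kg/m³
  beryllium: E = 308.0 GPa, ρ = 1860 kg/m³
  beryllium: M = 9.44×10⁻³
  alumina ceramic: M = 4.84×10⁻³
  nickel superalloy: M = 1.75×10⁻³
  gray cast iron: M = 1.39×10⁻³
  polycarbonate: M = 1.24×10⁻³
Highest index: beryllium.

beryllium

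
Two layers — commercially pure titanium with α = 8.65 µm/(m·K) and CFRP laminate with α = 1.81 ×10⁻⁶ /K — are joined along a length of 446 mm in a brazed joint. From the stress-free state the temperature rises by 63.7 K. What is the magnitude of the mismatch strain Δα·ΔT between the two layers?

4.36×10⁻⁴

Δα = |8.65 − 1.81|×10⁻⁶/K = 6.84×10⁻⁶/K.
Mismatch strain = Δα·ΔT = 6.84×10⁻⁶ × 63.7 = 4.36×10⁻⁴.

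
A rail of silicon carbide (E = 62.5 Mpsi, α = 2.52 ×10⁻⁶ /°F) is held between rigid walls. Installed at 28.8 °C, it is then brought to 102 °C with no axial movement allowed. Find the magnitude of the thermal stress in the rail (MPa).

143 MPa

E = 62.5 Mpsi = 430.9 GPa.
α = 2.52×10⁻⁶/°F × 9/5 = 4.54×10⁻⁶/K.
ΔT = 73.20 K. Constrained thermal stress σ = E·α·ΔT = 430.9×10³ MPa × 4.54×10⁻⁶ × 73.20 = 143 MPa (compressive).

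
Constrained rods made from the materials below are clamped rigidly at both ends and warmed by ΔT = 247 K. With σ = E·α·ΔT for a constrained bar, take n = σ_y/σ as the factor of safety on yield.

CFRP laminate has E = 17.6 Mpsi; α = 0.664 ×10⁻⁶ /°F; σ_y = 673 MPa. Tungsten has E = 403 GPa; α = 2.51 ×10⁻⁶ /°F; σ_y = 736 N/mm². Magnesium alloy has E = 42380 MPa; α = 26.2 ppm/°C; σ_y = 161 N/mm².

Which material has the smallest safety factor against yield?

With everything in SI (GPa, ×10⁻⁶/K, MPa):
  CFRP laminate: E = 121.3, α = 1.20, σ_y = 673.0 → σ = 35.8 MPa, n = 18.8
  tungsten: E = 403.0, α = 4.52, σ_y = 736.0 → σ = 450 MPa, n = 1.64
  magnesium alloy: E = 42.38, α = 26.2, σ_y = 161.0 → σ = 274 MPa, n = 0.587
Smallest n: magnesium alloy with n = 0.587.

magnesium alloy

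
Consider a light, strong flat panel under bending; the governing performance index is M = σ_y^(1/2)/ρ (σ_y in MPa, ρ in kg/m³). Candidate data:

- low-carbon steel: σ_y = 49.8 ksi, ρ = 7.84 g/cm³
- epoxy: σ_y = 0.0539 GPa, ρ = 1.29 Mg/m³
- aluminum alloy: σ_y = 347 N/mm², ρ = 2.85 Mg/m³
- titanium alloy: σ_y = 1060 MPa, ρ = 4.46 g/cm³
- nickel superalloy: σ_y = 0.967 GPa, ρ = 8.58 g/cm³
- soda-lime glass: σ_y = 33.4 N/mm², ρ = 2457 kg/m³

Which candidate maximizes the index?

titanium alloy

In SI units:
  low-carbon steel: σ_y = 343.4 MPa, ρ = 7840 kg/m³
  epoxy: σ_y = 53.90 MPa, ρ = 1290 kg/m³
  aluminum alloy: σ_y = 347.0 MPa, ρ = 2850 kg/m³
  titanium alloy: σ_y = 1060 MPa, ρ = 4460 kg/m³
  nickel superalloy: σ_y = 967.0 MPa, ρ = 8580 kg/m³
  soda-lime glass: σ_y = 33.40 MPa, ρ = 2457 kg/m³
  titanium alloy: M = 7.30×10⁻³
  aluminum alloy: M = 6.54×10⁻³
  epoxy: M = 5.69×10⁻³
  nickel superalloy: M = 3.62×10⁻³
  low-carbon steel: M = 2.36×10⁻³
  soda-lime glass: M = 2.35×10⁻³
Titanium alloy has the largest M.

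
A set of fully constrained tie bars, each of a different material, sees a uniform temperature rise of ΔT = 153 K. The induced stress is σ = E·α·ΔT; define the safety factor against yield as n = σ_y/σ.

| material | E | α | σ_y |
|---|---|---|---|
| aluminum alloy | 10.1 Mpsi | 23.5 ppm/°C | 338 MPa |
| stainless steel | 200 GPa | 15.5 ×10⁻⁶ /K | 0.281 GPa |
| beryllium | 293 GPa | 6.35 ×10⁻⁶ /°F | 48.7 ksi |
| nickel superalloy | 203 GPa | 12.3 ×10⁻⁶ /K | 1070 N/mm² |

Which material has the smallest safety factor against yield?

stainless steel

Converting E to GPa, α to ×10⁻⁶/K, σ_y to MPa, then σ and n for each:
  aluminum alloy: E = 69.64, α = 23.5, σ_y = 338.0 → σ = 250 MPa, n = 1.35
  stainless steel: E = 200.0, α = 15.5, σ_y = 281.0 → σ = 474 MPa, n = 0.592
  beryllium: E = 293.0, α = 11.4, σ_y = 335.8 → σ = 512 MPa, n = 0.655
  nickel superalloy: E = 203.0, α = 12.3, σ_y = 1070 → σ = 382 MPa, n = 2.80
Stainless steel has the lowest safety factor, n = 0.592.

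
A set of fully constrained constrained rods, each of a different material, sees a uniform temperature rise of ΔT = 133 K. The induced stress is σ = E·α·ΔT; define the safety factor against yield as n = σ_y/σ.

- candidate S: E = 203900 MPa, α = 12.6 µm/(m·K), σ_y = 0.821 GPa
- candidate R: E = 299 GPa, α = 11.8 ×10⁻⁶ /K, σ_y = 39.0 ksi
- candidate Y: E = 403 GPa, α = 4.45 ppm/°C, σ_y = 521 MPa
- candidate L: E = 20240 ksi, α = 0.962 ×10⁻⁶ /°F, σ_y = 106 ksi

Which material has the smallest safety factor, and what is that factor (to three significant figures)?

Per material, after unit conversion:
  candidate S: E = 203.9, α = 12.6, σ_y = 821.0 → σ = 342 MPa, n = 2.40
  candidate R: E = 299.0, α = 11.8, σ_y = 268.9 → σ = 469 MPa, n = 0.573
  candidate Y: E = 403.0, α = 4.45, σ_y = 521.0 → σ = 239 MPa, n = 2.18
  candidate L: E = 139.5, α = 1.73, σ_y = 730.8 → σ = 32.1 MPa, n = 22.7
Smallest n: candidate R with n = 0.573.

candidate R, n = 0.573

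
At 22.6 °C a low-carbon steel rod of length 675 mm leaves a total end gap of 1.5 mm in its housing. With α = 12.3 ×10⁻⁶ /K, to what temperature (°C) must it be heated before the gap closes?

α·L₀·ΔT = 1.5 mm ⇒ ΔT = 1.5 / (12.3×10⁻⁶ × 675.0) = 180.7 K.
T = 22.6 + 180.7 = 203.3 °C.

203 °C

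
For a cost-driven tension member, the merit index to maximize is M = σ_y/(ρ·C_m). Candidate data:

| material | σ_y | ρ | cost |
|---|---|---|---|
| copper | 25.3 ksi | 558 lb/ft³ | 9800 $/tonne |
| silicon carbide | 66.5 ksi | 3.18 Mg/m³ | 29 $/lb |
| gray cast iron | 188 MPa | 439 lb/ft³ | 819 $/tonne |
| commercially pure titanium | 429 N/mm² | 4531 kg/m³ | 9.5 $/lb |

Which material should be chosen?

gray cast iron

In SI units:
  copper: σ_y = 174.4 MPa, ρ = 8938 kg/m³, cost = 9.800 $/kg
  silicon carbide: σ_y = 458.5 MPa, ρ = 3180 kg/m³, cost = 63.93 $/kg
  gray cast iron: σ_y = 188.0 MPa, ρ = 7032 kg/m³, cost = 0.8190 $/kg
  commercially pure titanium: σ_y = 429.0 MPa, ρ = 4531 kg/m³, cost = 20.94 $/kg
  gray cast iron: M = 32.6 kN·m per $
  commercially pure titanium: M = 4.52 kN·m per $
  silicon carbide: M = 2.26 kN·m per $
  copper: M = 1.99 kN·m per $
Gray cast iron has the largest M.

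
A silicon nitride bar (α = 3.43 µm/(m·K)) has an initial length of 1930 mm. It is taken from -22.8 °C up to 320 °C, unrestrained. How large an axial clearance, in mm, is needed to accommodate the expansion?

ΔT = 320 − (-22.8) = 342.8 K.
ΔL = α·L₀·ΔT = 3.43×10⁻⁶ × 1930 mm × 342.8 K = 2.27 mm.

2.27 mm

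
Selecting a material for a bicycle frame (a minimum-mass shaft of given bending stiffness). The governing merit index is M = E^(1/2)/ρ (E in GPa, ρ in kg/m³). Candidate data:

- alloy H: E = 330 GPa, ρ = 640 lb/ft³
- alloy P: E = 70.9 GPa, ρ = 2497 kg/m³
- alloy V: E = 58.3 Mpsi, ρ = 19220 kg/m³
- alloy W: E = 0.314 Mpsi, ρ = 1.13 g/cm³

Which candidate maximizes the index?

Normalizing units and computing the index:
  alloy H: E = 330.0 GPa, ρ = 10250 kg/m³
  alloy P: E = 70.90 GPa, ρ = 2497 kg/m³
  alloy V: E = 402.0 GPa, ρ = 19220 kg/m³
  alloy W: E = 2.165 GPa, ρ = 1130 kg/m³
  alloy P: M = 3.37×10⁻³
  alloy H: M = 1.77×10⁻³
  alloy W: M = 1.30×10⁻³
  alloy V: M = 1.04×10⁻³
The maximum is for alloy P.

alloy P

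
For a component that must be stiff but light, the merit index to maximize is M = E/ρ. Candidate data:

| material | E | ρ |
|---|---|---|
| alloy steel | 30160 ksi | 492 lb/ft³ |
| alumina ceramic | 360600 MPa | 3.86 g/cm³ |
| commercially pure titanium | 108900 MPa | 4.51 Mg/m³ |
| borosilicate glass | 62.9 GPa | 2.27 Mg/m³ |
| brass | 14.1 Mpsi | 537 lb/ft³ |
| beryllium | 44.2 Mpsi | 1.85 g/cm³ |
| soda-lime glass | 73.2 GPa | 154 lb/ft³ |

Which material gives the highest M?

Convert each candidate to consistent units, then evaluate M:
  alloy steel: E = 207.9 GPa, ρ = 7881 kg/m³
  alumina ceramic: E = 360.6 GPa, ρ = 3860 kg/m³
  commercially pure titanium: E = 108.9 GPa, ρ = 4510 kg/m³
  borosilicate glass: E = 62.90 GPa, ρ = 2270 kg/m³
  brass: E = 97.22 GPa, ρ = 8602 kg/m³
  beryllium: E = 304.7 GPa, ρ = 1850 kg/m³
  soda-lime glass: E = 73.20 GPa, ρ = 2467 kg/m³
  beryllium: M = 165 MN·m/kg
  alumina ceramic: M = 93.4 MN·m/kg
  soda-lime glass: M = 29.7 MN·m/kg
  borosilicate glass: M = 27.7 MN·m/kg
  alloy steel: M = 26.4 MN·m/kg
  commercially pure titanium: M = 24.1 MN·m/kg
  brass: M = 11.3 MN·m/kg
Highest index: beryllium.

beryllium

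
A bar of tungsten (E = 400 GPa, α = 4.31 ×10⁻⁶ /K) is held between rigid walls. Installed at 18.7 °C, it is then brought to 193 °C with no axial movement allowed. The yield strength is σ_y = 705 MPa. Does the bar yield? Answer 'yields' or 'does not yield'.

ΔT = 174.3 K. Constrained thermal stress σ = E·α·ΔT = 400.0×10³ MPa × 4.31×10⁻⁶ × 174.3 = 300 MPa (compressive).
Compare to σ_y = 705 MPa: σ < σ_y, so it does not yield.

does not yield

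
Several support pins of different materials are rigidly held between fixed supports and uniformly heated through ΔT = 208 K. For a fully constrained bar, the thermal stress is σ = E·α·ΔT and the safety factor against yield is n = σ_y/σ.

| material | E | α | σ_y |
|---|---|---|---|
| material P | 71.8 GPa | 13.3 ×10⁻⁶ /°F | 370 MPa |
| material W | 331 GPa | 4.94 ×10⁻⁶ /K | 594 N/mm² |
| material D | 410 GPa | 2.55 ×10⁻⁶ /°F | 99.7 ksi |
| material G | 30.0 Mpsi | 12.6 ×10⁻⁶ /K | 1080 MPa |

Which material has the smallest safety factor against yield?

Converting E to GPa, α to ×10⁻⁶/K, σ_y to MPa, then σ and n for each:
  material P: E = 71.80, α = 23.9, σ_y = 370.0 → σ = 358 MPa, n = 1.03
  material W: E = 331.0, α = 4.94, σ_y = 594.0 → σ = 340 MPa, n = 1.75
  material D: E = 410.0, α = 4.59, σ_y = 687.4 → σ = 391 MPa, n = 1.76
  material G: E = 206.8, α = 12.6, σ_y = 1080 → σ = 542 MPa, n = 1.99
Smallest n: material P with n = 1.03.

material P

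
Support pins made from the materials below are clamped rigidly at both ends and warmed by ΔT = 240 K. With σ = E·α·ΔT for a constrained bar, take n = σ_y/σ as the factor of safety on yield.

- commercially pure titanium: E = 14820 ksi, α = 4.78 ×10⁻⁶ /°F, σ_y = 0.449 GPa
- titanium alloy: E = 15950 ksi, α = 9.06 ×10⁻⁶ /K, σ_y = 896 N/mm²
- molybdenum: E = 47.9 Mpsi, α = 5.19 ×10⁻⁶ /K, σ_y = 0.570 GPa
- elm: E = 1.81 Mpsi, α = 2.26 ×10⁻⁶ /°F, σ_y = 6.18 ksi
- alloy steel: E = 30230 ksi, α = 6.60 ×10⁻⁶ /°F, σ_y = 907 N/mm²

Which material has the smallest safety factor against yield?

molybdenum

With everything in SI (GPa, ×10⁻⁶/K, MPa):
  commercially pure titanium: E = 102.2, α = 8.60, σ_y = 449.0 → σ = 211 MPa, n = 2.13
  titanium alloy: E = 110.0, α = 9.06, σ_y = 896.0 → σ = 239 MPa, n = 3.75
  molybdenum: E = 330.3, α = 5.19, σ_y = 570.0 → σ = 411 MPa, n = 1.39
  elm: E = 12.48, α = 4.07, σ_y = 42.61 → σ = 12.2 MPa, n = 3.50
  alloy steel: E = 208.4, α = 11.9, σ_y = 907.0 → σ = 594 MPa, n = 1.53
Smallest n: molybdenum with n = 1.39.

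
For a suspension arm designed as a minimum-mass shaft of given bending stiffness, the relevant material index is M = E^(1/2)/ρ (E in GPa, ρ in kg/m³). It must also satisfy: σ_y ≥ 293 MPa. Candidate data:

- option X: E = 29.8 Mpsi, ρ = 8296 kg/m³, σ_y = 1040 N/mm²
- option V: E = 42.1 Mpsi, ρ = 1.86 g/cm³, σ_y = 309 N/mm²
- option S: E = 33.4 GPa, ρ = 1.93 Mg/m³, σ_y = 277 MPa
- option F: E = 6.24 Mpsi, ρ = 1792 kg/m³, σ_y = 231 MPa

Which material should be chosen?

Screen on constraints: σ_y ≥ 293 MPa. Survivors: option X, option V.
Convert each candidate to consistent units, then evaluate M:
  option X: E = 205.5 GPa, ρ = 8296 kg/m³
  option V: E = 290.3 GPa, ρ = 1860 kg/m³
  option V: M = 9.16×10⁻³
  option X: M = 1.73×10⁻³
Option V has the largest M.

option V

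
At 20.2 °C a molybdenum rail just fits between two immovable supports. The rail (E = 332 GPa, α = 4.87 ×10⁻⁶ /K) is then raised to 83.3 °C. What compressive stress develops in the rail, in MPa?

ΔT = 63.10 K. Constrained thermal stress σ = E·α·ΔT = 332.0×10³ MPa × 4.87×10⁻⁶ × 63.10 = 102 MPa (compressive).

102 MPa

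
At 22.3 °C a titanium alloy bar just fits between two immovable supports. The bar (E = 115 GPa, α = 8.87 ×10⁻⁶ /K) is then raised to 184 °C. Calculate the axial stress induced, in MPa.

ΔT = 161.7 K. Constrained thermal stress σ = E·α·ΔT = 115.0×10³ MPa × 8.87×10⁻⁶ × 161.7 = 165 MPa (compressive).

165 MPa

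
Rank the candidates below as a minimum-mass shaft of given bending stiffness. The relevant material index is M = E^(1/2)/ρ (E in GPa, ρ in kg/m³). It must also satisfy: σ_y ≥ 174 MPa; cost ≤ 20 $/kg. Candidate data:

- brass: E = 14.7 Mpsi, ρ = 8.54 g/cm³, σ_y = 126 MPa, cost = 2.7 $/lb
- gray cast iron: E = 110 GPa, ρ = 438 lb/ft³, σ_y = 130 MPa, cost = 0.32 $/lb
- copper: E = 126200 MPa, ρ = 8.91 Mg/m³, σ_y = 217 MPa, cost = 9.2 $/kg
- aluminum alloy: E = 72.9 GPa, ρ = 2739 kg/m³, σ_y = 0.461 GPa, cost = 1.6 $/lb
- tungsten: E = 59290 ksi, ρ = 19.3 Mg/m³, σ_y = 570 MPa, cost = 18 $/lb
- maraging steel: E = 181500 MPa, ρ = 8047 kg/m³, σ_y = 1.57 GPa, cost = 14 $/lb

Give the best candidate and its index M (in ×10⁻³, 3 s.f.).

aluminum alloy, M = 3.12×10⁻³

Screen on constraints: σ_y ≥ 174 MPa; cost ≤ 20 $/kg. Survivors: copper, aluminum alloy.
After converting to SI:
  copper: E = 126.2 GPa, ρ = 8910 kg/m³
  aluminum alloy: E = 72.90 GPa, ρ = 2739 kg/m³
  aluminum alloy: M = 3.12×10⁻³
  copper: M = 1.26×10⁻³
The maximum is for aluminum alloy.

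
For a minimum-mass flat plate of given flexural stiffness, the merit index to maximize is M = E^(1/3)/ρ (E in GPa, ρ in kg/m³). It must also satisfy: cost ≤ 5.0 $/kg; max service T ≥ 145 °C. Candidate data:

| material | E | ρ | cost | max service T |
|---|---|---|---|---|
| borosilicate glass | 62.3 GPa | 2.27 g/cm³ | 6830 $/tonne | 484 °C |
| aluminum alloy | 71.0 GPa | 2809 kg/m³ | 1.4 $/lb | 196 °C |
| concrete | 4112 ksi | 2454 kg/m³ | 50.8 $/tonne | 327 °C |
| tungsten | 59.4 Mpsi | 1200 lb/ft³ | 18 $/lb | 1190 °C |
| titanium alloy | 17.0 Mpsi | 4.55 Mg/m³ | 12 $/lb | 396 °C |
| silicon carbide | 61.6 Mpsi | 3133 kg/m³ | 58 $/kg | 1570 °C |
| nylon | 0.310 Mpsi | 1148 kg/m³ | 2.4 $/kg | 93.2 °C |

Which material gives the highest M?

Screen on constraints: cost ≤ 5.0 $/kg; max service T ≥ 145 °C. Survivors: aluminum alloy, concrete.
Normalizing units and computing the index:
  aluminum alloy: E = 71.00 GPa, ρ = 2809 kg/m³
  concrete: E = 28.35 GPa, ρ = 2454 kg/m³
  aluminum alloy: M = 1.47×10⁻³
  concrete: M = 1.24×10⁻³
Aluminum alloy has the largest M.

aluminum alloy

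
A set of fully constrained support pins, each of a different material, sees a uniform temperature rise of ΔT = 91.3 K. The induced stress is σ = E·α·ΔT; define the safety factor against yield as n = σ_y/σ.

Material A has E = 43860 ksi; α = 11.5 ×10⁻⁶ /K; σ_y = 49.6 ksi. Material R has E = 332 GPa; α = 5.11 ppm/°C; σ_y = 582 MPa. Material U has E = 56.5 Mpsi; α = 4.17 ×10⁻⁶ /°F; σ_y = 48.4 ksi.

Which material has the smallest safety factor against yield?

material A

Per material, after unit conversion:
  material A: E = 302.4, α = 11.5, σ_y = 342.0 → σ = 318 MPa, n = 1.08
  material R: E = 332.0, α = 5.11, σ_y = 582.0 → σ = 155 MPa, n = 3.76
  material U: E = 389.6, α = 7.51, σ_y = 333.7 → σ = 267 MPa, n = 1.25
Material A has the lowest safety factor, n = 1.08.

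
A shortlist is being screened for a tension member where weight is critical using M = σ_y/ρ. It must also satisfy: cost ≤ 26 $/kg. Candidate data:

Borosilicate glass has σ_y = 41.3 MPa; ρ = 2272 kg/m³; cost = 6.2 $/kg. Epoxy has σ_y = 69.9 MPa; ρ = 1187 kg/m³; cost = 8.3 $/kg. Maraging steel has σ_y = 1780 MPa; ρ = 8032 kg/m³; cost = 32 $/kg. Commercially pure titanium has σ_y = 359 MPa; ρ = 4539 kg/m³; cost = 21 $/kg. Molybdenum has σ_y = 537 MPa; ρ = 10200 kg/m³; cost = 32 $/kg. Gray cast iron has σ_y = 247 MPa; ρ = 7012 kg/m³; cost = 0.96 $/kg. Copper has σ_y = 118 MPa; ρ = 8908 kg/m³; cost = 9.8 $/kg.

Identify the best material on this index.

commercially pure titanium

Screen on constraints: cost ≤ 26 $/kg. Survivors: borosilicate glass, epoxy, commercially pure titanium, gray cast iron, copper.
Evaluate M for each candidate:
  commercially pure titanium: M = 79.1 kN·m/kg
  epoxy: M = 58.9 kN·m/kg
  gray cast iron: M = 35.2 kN·m/kg
  borosilicate glass: M = 18.2 kN·m/kg
  copper: M = 13.2 kN·m/kg
Highest index: commercially pure titanium.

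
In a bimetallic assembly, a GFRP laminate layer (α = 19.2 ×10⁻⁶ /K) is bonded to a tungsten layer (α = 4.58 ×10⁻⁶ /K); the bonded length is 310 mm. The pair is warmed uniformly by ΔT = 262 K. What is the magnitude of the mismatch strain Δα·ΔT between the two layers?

3.83×10⁻³

Δα = |19.2 − 4.58|×10⁻⁶/K = 14.6×10⁻⁶/K.
Mismatch strain = Δα·ΔT = 14.6×10⁻⁶ × 262.0 = 3.83×10⁻³.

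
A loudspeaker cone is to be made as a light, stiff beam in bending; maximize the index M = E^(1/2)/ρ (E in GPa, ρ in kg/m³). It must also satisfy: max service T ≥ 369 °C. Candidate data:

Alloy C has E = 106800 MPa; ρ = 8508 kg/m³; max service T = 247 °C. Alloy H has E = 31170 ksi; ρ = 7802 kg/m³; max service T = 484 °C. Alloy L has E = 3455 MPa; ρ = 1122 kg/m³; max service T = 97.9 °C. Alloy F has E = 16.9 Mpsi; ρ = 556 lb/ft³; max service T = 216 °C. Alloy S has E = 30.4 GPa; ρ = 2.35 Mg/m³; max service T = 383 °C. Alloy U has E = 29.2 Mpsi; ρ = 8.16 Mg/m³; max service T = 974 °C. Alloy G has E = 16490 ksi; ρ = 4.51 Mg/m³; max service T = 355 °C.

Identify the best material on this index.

alloy S

Screen on constraints: max service T ≥ 369 °C. Survivors: alloy H, alloy S, alloy U.
Putting every candidate on a common basis:
  alloy H: E = 214.9 GPa, ρ = 7802 kg/m³
  alloy S: E = 30.40 GPa, ρ = 2350 kg/m³
  alloy U: E = 201.3 GPa, ρ = 8160 kg/m³
  alloy S: M = 2.35×10⁻³
  alloy H: M = 1.88×10⁻³
  alloy U: M = 1.74×10⁻³
Alloy S ranks first.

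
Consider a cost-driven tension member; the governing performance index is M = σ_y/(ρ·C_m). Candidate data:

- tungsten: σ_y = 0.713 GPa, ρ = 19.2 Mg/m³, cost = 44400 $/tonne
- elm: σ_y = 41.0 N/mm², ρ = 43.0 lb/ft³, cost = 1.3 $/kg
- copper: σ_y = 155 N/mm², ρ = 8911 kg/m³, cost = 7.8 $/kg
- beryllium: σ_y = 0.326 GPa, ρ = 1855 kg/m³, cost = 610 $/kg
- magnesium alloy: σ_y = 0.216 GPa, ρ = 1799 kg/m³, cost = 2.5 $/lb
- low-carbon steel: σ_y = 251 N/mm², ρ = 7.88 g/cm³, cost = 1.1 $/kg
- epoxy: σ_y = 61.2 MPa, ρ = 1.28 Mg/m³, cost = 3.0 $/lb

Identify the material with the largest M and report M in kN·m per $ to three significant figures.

Normalizing units and computing the index:
  tungsten: σ_y = 713.0 MPa, ρ = 19200 kg/m³, cost = 44.40 $/kg
  elm: σ_y = 41.00 MPa, ρ = 688.8 kg/m³, cost = 1.300 $/kg
  copper: σ_y = 155.0 MPa, ρ = 8911 kg/m³, cost = 7.800 $/kg
  beryllium: σ_y = 326.0 MPa, ρ = 1855 kg/m³, cost = 610.0 $/kg
  magnesium alloy: σ_y = 216.0 MPa, ρ = 1799 kg/m³, cost = 5.511 $/kg
  low-carbon steel: σ_y = 251.0 MPa, ρ = 7880 kg/m³, cost = 1.100 $/kg
  epoxy: σ_y = 61.20 MPa, ρ = 1280 kg/m³, cost = 6.614 $/kg
  elm: M = 45.8 kN·m per $
  low-carbon steel: M = 29.0 kN·m per $
  magnesium alloy: M = 21.8 kN·m per $
  epoxy: M = 7.23 kN·m per $
  copper: M = 2.23 kN·m per $
  tungsten: M = 0.836 kN·m per $
  beryllium: M = 0.288 kN·m per $
The maximum is for elm.

elm, M = 45.8 kN·m per $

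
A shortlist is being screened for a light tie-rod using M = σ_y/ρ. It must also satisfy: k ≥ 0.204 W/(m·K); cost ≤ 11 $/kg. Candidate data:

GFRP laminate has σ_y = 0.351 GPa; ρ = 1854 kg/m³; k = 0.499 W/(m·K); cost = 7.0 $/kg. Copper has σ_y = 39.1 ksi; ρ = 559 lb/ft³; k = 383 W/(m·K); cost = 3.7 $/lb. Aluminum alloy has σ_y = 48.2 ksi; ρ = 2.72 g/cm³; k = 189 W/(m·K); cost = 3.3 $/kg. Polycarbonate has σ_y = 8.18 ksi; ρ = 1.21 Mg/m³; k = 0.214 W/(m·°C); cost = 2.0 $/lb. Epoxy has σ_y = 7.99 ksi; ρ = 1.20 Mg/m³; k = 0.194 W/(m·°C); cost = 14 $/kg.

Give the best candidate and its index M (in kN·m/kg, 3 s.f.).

Screen on constraints: k ≥ 0.204 W/(m·K); cost ≤ 11 $/kg. Survivors: GFRP laminate, copper, aluminum alloy, polycarbonate.
Putting every candidate on a common basis:
  GFRP laminate: σ_y = 351.0 MPa, ρ = 1854 kg/m³
  copper: σ_y = 269.6 MPa, ρ = 8954 kg/m³
  aluminum alloy: σ_y = 332.3 MPa, ρ = 2720 kg/m³
  polycarbonate: σ_y = 56.40 MPa, ρ = 1210 kg/m³
  GFRP laminate: M = 189 kN·m/kg
  aluminum alloy: M = 122 kN·m/kg
  polycarbonate: M = 46.6 kN·m/kg
  copper: M = 30.1 kN·m/kg
GFRP laminate ranks first.

GFRP laminate, M = 189 kN·m/kg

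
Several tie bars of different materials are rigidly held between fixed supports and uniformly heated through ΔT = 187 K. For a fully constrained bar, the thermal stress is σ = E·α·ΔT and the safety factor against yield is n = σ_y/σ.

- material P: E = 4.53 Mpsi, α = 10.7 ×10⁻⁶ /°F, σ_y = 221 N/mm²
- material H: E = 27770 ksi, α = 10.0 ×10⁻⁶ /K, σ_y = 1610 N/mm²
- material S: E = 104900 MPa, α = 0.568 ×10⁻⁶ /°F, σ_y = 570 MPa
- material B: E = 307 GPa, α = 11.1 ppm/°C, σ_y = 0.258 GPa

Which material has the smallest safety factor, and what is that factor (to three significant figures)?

Converting E to GPa, α to ×10⁻⁶/K, σ_y to MPa, then σ and n for each:
  material P: E = 31.23, α = 19.3, σ_y = 221.0 → σ = 112 MPa, n = 1.96
  material H: E = 191.5, α = 10.0, σ_y = 1610 → σ = 358 MPa, n = 4.50
  material S: E = 104.9, α = 1.02, σ_y = 570.0 → σ = 20.1 MPa, n = 28.4
  material B: E = 307.0, α = 11.1, σ_y = 258.0 → σ = 637 MPa, n = 0.405
Material B has the lowest safety factor, n = 0.405.

material B, n = 0.405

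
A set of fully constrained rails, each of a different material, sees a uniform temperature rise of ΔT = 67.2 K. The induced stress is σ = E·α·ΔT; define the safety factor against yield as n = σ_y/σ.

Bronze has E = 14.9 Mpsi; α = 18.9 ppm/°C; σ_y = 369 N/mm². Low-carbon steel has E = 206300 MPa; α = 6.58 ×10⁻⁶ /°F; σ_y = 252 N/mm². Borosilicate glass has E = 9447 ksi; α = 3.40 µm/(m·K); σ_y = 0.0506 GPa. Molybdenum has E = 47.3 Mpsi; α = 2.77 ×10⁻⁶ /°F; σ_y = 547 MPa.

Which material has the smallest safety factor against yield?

low-carbon steel

Per material, after unit conversion:
  bronze: E = 102.7, α = 18.9, σ_y = 369.0 → σ = 130 MPa, n = 2.83
  low-carbon steel: E = 206.3, α = 11.8, σ_y = 252.0 → σ = 164 MPa, n = 1.53
  borosilicate glass: E = 65.13, α = 3.40, σ_y = 50.60 → σ = 14.9 MPa, n = 3.40
  molybdenum: E = 326.1, α = 4.99, σ_y = 547.0 → σ = 109 MPa, n = 5.01
Smallest n: low-carbon steel with n = 1.53.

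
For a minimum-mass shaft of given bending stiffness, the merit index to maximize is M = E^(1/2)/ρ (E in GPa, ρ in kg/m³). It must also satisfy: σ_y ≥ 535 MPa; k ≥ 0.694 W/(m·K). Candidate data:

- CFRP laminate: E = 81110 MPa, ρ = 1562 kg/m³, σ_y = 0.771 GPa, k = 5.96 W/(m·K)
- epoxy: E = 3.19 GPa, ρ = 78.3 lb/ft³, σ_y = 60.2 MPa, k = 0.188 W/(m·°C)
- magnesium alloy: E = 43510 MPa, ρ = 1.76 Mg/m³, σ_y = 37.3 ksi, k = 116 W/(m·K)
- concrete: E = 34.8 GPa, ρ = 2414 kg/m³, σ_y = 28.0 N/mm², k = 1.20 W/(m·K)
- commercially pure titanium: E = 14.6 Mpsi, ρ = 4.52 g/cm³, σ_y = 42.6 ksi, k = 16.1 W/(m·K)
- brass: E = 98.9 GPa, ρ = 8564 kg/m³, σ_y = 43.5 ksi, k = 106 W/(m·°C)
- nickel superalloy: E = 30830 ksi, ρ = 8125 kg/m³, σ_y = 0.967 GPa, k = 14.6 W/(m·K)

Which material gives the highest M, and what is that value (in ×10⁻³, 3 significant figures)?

Screen on constraints: σ_y ≥ 535 MPa; k ≥ 0.694 W/(m·K). Survivors: CFRP laminate, nickel superalloy.
Putting every candidate on a common basis:
  CFRP laminate: E = 81.11 GPa, ρ = 1562 kg/m³
  nickel superalloy: E = 212.6 GPa, ρ = 8125 kg/m³
  CFRP laminate: M = 5.77×10⁻³
  nickel superalloy: M = 1.79×10⁻³
CFRP laminate ranks first.

CFRP laminate, M = 5.77×10⁻³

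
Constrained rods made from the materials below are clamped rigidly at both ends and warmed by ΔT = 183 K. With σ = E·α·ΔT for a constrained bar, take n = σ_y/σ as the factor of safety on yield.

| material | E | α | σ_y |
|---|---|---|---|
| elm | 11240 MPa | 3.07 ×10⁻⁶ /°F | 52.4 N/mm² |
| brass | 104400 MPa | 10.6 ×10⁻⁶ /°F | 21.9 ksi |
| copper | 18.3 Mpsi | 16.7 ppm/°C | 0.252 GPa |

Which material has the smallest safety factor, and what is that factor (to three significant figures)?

brass, n = 0.414

Converting E to GPa, α to ×10⁻⁶/K, σ_y to MPa, then σ and n for each:
  elm: E = 11.24, α = 5.53, σ_y = 52.40 → σ = 11.4 MPa, n = 4.61
  brass: E = 104.4, α = 19.1, σ_y = 151.0 → σ = 365 MPa, n = 0.414
  copper: E = 126.2, α = 16.7, σ_y = 252.0 → σ = 386 MPa, n = 0.654
The minimum is brass at n = 0.414.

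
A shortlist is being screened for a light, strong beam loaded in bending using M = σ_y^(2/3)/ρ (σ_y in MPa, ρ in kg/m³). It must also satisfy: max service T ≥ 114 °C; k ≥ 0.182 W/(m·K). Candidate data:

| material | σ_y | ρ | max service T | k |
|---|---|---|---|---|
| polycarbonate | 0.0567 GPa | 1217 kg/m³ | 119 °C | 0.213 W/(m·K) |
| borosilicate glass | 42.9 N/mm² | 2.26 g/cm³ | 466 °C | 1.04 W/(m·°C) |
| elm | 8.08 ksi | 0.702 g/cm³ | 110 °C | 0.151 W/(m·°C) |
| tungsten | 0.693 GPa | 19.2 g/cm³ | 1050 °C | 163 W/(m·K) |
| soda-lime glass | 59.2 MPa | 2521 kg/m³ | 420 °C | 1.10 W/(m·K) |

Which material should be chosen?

Screen on constraints: max service T ≥ 114 °C; k ≥ 0.182 W/(m·K). Survivors: polycarbonate, borosilicate glass, tungsten, soda-lime glass.
Normalizing units and computing the index:
  polycarbonate: σ_y = 56.70 MPa, ρ = 1217 kg/m³
  borosilicate glass: σ_y = 42.90 MPa, ρ = 2260 kg/m³
  tungsten: σ_y = 693.0 MPa, ρ = 19200 kg/m³
  soda-lime glass: σ_y = 59.20 MPa, ρ = 2521 kg/m³
  polycarbonate: M = 12.1×10⁻³
  soda-lime glass: M = 6.03×10⁻³
  borosilicate glass: M = 5.42×10⁻³
  tungsten: M = 4.08×10⁻³
Polycarbonate ranks first.

polycarbonate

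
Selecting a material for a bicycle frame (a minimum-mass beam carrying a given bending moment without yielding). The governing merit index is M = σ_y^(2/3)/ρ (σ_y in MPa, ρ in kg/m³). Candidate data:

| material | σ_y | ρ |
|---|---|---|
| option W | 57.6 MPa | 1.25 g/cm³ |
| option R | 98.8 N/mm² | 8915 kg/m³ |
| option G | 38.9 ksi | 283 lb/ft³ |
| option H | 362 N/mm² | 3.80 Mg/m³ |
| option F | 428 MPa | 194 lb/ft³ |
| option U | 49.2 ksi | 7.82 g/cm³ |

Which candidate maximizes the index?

Putting every candidate on a common basis:
  option W: σ_y = 57.60 MPa, ρ = 1250 kg/m³
  option R: σ_y = 98.80 MPa, ρ = 8915 kg/m³
  option G: σ_y = 268.2 MPa, ρ = 4533 kg/m³
  option H: σ_y = 362.0 MPa, ρ = 3800 kg/m³
  option F: σ_y = 428.0 MPa, ρ = 3108 kg/m³
  option U: σ_y = 339.2 MPa, ρ = 7820 kg/m³
  option F: M = 18.3×10⁻³
  option H: M = 13.4×10⁻³
  option W: M = 11.9×10⁻³
  option G: M = 9.17×10⁻³
  option U: M = 6.22×10⁻³
  option R: M = 2.40×10⁻³
The maximum is for option F.

option F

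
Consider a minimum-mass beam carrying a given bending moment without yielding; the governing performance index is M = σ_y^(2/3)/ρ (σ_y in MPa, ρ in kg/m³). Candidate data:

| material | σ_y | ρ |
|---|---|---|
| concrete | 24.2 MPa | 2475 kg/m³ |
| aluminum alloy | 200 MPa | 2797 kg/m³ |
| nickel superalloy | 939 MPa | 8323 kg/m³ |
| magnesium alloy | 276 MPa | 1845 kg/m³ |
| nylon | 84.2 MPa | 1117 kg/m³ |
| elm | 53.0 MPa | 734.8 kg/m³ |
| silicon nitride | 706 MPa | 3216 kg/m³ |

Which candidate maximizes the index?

silicon nitride

Per-candidate index values:
  silicon nitride: M = 24.7×10⁻³
  magnesium alloy: M = 23.0×10⁻³
  elm: M = 19.2×10⁻³
  nylon: M = 17.2×10⁻³
  aluminum alloy: M = 12.2×10⁻³
  nickel superalloy: M = 11.5×10⁻³
  concrete: M = 3.38×10⁻³
Silicon nitride ranks first.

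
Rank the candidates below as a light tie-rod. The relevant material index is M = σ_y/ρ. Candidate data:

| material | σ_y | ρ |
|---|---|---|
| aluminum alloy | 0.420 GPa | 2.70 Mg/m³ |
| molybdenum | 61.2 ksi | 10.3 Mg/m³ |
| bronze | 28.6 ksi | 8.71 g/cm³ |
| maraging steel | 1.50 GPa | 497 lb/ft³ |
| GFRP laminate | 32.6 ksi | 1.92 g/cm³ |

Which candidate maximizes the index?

Normalizing units and computing the index:
  aluminum alloy: σ_y = 420.0 MPa, ρ = 2700 kg/m³
  molybdenum: σ_y = 422.0 MPa, ρ = 10300 kg/m³
  bronze: σ_y = 197.2 MPa, ρ = 8710 kg/m³
  maraging steel: σ_y = 1500 MPa, ρ = 7961 kg/m³
  GFRP laminate: σ_y = 224.8 MPa, ρ = 1920 kg/m³
  maraging steel: M = 188 kN·m/kg
  aluminum alloy: M = 156 kN·m/kg
  GFRP laminate: M = 117 kN·m/kg
  molybdenum: M = 41.0 kN·m/kg
  bronze: M = 22.6 kN·m/kg
Maraging steel has the largest M.

maraging steel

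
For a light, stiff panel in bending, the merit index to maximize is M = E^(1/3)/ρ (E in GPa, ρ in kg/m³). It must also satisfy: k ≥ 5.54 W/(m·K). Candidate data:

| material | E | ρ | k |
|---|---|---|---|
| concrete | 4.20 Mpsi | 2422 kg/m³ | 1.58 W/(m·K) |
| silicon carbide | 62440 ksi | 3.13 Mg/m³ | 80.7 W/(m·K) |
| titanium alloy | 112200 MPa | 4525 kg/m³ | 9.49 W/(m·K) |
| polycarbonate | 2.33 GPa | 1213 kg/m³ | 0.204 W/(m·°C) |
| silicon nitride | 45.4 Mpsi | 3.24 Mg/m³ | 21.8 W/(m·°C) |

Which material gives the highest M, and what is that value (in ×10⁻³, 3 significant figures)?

Screen on constraints: k ≥ 5.54 W/(m·K). Survivors: silicon carbide, titanium alloy, silicon nitride.
Convert each candidate to consistent units, then evaluate M:
  silicon carbide: E = 430.5 GPa, ρ = 3130 kg/m³
  titanium alloy: E = 112.2 GPa, ρ = 4525 kg/m³
  silicon nitride: E = 313.0 GPa, ρ = 3240 kg/m³
  silicon carbide: M = 2.41×10⁻³
  silicon nitride: M = 2.10×10⁻³
  titanium alloy: M = 1.07×10⁻³
Highest index: silicon carbide.

silicon carbide, M = 2.41×10⁻³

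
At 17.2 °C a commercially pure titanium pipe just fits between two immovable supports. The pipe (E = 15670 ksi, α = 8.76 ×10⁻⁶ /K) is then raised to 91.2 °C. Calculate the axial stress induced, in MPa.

70.0 MPa

E = 15670 ksi = 108.0 GPa.
ΔT = 74.00 K. Constrained thermal stress σ = E·α·ΔT = 108.0×10³ MPa × 8.76×10⁻⁶ × 74.00 = 70.0 MPa (compressive).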